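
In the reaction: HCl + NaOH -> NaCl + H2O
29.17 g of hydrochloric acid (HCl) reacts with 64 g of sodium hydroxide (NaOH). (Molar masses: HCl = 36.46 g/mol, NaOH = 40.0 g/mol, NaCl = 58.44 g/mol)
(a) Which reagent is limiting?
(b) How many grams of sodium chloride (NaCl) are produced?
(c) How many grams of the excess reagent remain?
(a) HCl, (b) 46.76 g, (c) 32 g

Moles of HCl = 29.17 g ÷ 36.46 g/mol = 0.800055 mol
Moles of NaOH = 64 g ÷ 40.0 g/mol = 1.6 mol
Moles ÷ coefficient: HCl: 0.800055/1 = 0.8001, NaOH: 1.6/1 = 1.6
(a) HCl has the smaller value, so HCl is the limiting reagent.
(b) Moles of NaCl = 0.800055 mol HCl × (1/1) = 0.800055 mol; mass = 0.800055 mol × 58.44 g/mol = 46.76 g
(c) NaOH consumed = 0.800055 × (1/1) = 0.800055 mol; remaining = 1.6 − 0.800055 = 0.799945 mol; mass = 0.799945 mol × 40.0 g/mol = 32 g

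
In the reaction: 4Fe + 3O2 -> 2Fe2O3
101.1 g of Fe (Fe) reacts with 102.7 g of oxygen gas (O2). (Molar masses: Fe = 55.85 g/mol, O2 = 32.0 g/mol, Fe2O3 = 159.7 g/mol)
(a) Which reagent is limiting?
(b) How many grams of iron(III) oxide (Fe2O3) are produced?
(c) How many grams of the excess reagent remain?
(a) Fe, (b) 144.5 g, (c) 59.26 g

Moles of Fe = 101.1 g ÷ 55.85 g/mol = 1.81021 mol
Moles of O2 = 102.7 g ÷ 32.0 g/mol = 3.20938 mol
Moles ÷ coefficient: Fe: 1.81021/4 = 0.4526, O2: 3.20938/3 = 1.07
(a) Fe has the smaller value, so Fe is the limiting reagent.
(b) Moles of Fe2O3 = 1.81021 mol Fe × (2/4) = 0.905103 mol; mass = 0.905103 mol × 159.7 g/mol = 144.5 g
(c) O2 consumed = 1.81021 × (3/4) = 1.35765 mol; remaining = 3.20938 − 1.35765 = 1.85172 mol; mass = 1.85172 mol × 32.0 g/mol = 59.26 g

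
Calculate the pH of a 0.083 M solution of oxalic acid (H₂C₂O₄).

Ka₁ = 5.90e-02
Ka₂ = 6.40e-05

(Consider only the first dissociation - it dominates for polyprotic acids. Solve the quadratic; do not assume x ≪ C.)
pH = 1.33

x² + Ka₁·x − Ka₁·C = 0 with Ka₁ = 5.90e-02, C = 0.083.
x = (−Ka₁ + √(Ka₁² + 4·Ka₁·C))/2 = 4.6442e-02 M, so pH = 1.33.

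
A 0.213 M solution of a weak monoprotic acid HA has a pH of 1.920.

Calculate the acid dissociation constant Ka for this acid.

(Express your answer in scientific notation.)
K_a = 7.19e-04

[H⁺] = 10^(−pH) = 10^(−1.920) = 1.202e-02 M. For HA ⇌ H⁺ + A⁻, Ka = x²/(C − x) = (1.202e-02)²/(0.213 − 1.202e-02) = 7.19e-04.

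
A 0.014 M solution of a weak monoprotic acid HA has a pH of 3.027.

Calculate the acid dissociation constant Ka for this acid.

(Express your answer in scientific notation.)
K_a = 6.76e-05

[H⁺] = 10^(−pH) = 10^(−3.027) = 9.397e-04 M. For HA ⇌ H⁺ + A⁻, Ka = x²/(C − x) = (9.397e-04)²/(0.014 − 9.397e-04) = 6.76e-05.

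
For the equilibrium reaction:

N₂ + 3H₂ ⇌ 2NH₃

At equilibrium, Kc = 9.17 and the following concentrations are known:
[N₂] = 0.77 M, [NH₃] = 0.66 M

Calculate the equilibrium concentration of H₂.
[H₂] = 0.3951 M

Kc = ([NH₃]^2) / ([N₂] × [H₂]^3) = 9.17
[H₂]^3 = (product terms)/(Kc · other reactant terms) = 0.4356 / (9.17 · 0.77) = 0.061692
[H₂] = (0.061692)^(1/3) = 0.3951 M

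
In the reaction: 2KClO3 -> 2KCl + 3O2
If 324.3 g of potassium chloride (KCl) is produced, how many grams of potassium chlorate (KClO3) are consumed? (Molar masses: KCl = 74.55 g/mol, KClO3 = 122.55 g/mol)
Moles of KCl = 324.3 g ÷ 74.55 g/mol = 4.3501 mol
Mole ratio: 2 mol KClO3 / 2 mol KCl
Moles of KClO3 = 4.3501 × (2/2) = 4.3501 mol
Mass of KClO3 = 4.3501 mol × 122.55 g/mol = 533.1 g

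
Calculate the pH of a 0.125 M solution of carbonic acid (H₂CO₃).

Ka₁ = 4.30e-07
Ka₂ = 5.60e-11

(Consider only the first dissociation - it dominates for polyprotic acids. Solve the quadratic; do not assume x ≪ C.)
pH = 3.64

x² + Ka₁·x − Ka₁·C = 0 with Ka₁ = 4.30e-07, C = 0.125.
x = (−Ka₁ + √(Ka₁² + 4·Ka₁·C))/2 = 2.3163e-04 M, so pH = 3.64.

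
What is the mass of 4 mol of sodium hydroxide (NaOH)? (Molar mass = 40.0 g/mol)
Mass = 4 mol × 40.0 g/mol = 160 g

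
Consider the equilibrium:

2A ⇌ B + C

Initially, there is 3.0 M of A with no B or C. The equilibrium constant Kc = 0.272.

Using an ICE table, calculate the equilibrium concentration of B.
[B] = 0.766 M

ICE: [A] = 3.0 − 2x, [B] = [C] = x.
Kc = x²/(3.0 − 2x)² = 0.272 ⇒ √Kc = x/(3.0 − 2x).
x = √0.272·3.0/(1 + 2√0.272) = 0.52154·3.0/2.0431 = 0.76581.
[B] = x = 0.766 M.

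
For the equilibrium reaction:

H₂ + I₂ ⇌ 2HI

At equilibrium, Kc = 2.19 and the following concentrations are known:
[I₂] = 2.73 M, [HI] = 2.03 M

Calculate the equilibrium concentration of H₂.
[H₂] = 0.6893 M

Kc = ([HI]^2) / ([H₂] × [I₂]) = 2.19
[H₂]^1 = (product terms)/(Kc · other reactant terms) = 4.1209 / (2.19 · 2.73) = 0.68926
[H₂] = 0.6893 M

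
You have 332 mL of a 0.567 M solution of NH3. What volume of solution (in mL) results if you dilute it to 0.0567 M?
Using M₁V₁ = M₂V₂:
0.567 × 332 = 0.0567 × V₂
V₂ = (0.567 × 332) / 0.0567 = 3320 mL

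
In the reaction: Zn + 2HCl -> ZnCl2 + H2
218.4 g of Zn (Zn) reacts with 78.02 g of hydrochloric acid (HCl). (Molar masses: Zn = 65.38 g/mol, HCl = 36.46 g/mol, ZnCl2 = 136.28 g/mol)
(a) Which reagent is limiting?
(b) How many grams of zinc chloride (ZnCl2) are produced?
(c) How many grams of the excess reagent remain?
(a) HCl, (b) 145.8 g, (c) 148.4 g

Moles of Zn = 218.4 g ÷ 65.38 g/mol = 3.34047 mol
Moles of HCl = 78.02 g ÷ 36.46 g/mol = 2.13988 mol
Moles ÷ coefficient: Zn: 3.34047/1 = 3.34, HCl: 2.13988/2 = 1.07
(a) HCl has the smaller value, so HCl is the limiting reagent.
(b) Moles of ZnCl2 = 2.13988 mol HCl × (1/2) = 1.06994 mol; mass = 1.06994 mol × 136.28 g/mol = 145.8 g
(c) Zn consumed = 2.13988 × (1/2) = 1.06994 mol; remaining = 3.34047 − 1.06994 = 2.27053 mol; mass = 2.27053 mol × 65.38 g/mol = 148.4 g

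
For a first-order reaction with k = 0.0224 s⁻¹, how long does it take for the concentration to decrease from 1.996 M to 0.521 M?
59.96 s

From ln[A] = ln[A]₀ - k·t: t = ln([A]₀/[A])/k = ln(1.996/0.521)/0.0224 = ln(3.8311)/0.0224 = 1.3432/0.0224 = 59.96 s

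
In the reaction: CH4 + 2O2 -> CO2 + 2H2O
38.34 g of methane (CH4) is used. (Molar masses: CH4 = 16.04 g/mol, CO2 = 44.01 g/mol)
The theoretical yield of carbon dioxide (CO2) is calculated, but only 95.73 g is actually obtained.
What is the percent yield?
Moles of CH4 = 38.34 g ÷ 16.04 g/mol = 2.39027 mol
Mole ratio: 1 mol CO2 / 1 mol CH4
Moles of CO2 = 2.39027 × (1/1) = 2.39027 mol
Theoretical yield = 2.39027 mol × 44.01 g/mol = 105.2 g
Actual yield = 95.73 g
Percent yield = (95.73 / 105.2) × 100% = 91.0%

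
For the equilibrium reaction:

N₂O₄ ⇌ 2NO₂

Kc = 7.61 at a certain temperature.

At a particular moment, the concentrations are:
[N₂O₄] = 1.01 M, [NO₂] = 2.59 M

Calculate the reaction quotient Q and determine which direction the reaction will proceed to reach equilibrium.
Q = 6.642, Q < K, reaction proceeds forward (toward products)

Q = ([NO₂]^2) / ([N₂O₄])
  = ((2.59)^2) / ((1.01)) = 6.7081/1.01 = 6.642
Since Q = 6.642 < Kc = 7.61, the reaction proceeds forward (toward products) to reach equilibrium.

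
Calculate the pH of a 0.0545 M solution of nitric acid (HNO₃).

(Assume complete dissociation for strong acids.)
pH = 1.26

[H⁺] = 0.0545 M for strong acid. pH = -log[H⁺] = -log(0.0545)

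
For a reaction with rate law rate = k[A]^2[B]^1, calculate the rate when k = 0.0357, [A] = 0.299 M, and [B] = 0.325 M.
0.001037 M/s

rate = k·[A]^2·[B]^1 = 0.0357·(0.299)^2·(0.325)^1 = 0.0357·0.089401·0.325 = 0.001037 M/s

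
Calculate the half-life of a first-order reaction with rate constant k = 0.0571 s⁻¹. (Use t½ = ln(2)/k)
12.14 s

t½ = ln(2)/k = 0.6931/0.0571 = 12.14 s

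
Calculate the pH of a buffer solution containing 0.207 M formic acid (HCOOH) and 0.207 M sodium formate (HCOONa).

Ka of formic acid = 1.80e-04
pH = 3.74

pKa = -log(1.80e-04) = 3.74. pH = pKa + log([A⁻]/[HA]) = 3.74 + log(0.207/0.207)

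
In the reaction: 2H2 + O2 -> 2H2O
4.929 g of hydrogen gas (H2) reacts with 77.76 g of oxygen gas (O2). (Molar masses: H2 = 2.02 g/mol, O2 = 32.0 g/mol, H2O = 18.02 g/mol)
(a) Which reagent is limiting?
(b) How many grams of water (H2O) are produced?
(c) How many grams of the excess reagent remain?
(a) H2, (b) 43.97 g, (c) 38.72 g

Moles of H2 = 4.929 g ÷ 2.02 g/mol = 2.4401 mol
Moles of O2 = 77.76 g ÷ 32.0 g/mol = 2.43 mol
Moles ÷ coefficient: H2: 2.4401/2 = 1.22, O2: 2.43/1 = 2.43
(a) H2 has the smaller value, so H2 is the limiting reagent.
(b) Moles of H2O = 2.4401 mol H2 × (2/2) = 2.4401 mol; mass = 2.4401 mol × 18.02 g/mol = 43.97 g
(c) O2 consumed = 2.4401 × (1/2) = 1.22005 mol; remaining = 2.43 − 1.22005 = 1.20995 mol; mass = 1.20995 mol × 32.0 g/mol = 38.72 g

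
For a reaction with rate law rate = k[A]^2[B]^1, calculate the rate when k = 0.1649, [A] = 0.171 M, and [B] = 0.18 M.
0.0008679 M/s

rate = k·[A]^2·[B]^1 = 0.1649·(0.171)^2·(0.18)^1 = 0.1649·0.029241·0.18 = 0.0008679 M/s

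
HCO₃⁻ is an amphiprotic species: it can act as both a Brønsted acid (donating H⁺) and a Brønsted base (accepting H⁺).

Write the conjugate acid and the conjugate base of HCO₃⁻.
Conjugate acid: H₂CO₃, Conjugate base: CO₃²⁻

As an acid: HCO₃⁻ → H⁺ + CO₃²⁻, so the conjugate base is CO₃²⁻.
As a base: HCO₃⁻ + H⁺ → H₂CO₃, so the conjugate acid is H₂CO₃.

Conjugate acid-base pairs differ by one H⁺. Ka × Kb = Kw for a conjugate pair.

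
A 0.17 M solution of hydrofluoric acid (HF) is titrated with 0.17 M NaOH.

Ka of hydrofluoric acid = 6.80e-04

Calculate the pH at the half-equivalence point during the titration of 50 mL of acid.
pH = pKa = 3.17

At the half-equivalence point, [HA] = [A⁻], so by Henderson–Hasselbalch pH = pKa + log(1) = pKa.
pKa = −log(6.80e-04) = 3.17.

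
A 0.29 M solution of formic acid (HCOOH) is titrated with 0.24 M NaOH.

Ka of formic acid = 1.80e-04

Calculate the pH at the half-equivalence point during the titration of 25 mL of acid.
pH = pKa = 3.74

At the half-equivalence point, [HA] = [A⁻], so by Henderson–Hasselbalch pH = pKa + log(1) = pKa.
pKa = −log(1.80e-04) = 3.74.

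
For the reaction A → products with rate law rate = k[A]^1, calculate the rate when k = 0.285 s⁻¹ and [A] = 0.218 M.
0.06213 M/s

rate = k·[A]^1 = 0.285·(0.218)^1 = 0.285·0.218 = 0.06213 M/s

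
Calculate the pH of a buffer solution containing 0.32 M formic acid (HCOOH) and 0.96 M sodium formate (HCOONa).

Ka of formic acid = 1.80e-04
pH = 4.22

pKa = -log(1.80e-04) = 3.74. pH = pKa + log([A⁻]/[HA]) = 3.74 + log(0.96/0.32)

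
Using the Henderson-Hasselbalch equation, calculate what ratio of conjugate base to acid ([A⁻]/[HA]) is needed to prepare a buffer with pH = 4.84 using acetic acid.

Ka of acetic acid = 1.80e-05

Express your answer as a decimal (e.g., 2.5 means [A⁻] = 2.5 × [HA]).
[A⁻]/[HA] = 1.245

pKa = −log(1.80e-05) = 4.7447. pH = pKa + log([A⁻]/[HA]). 4.84 = 4.7447 + log(ratio). log(ratio) = 4.84 − 4.7447 = 0.0953. ratio = 10^(0.0953) = 1.245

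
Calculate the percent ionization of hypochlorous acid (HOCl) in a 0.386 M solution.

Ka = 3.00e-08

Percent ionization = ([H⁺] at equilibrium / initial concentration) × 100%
Percent ionization = 0.0279%

Let x = [H⁺]. Ka = x²/(C - x) ⇒ x² + (3.00e-08)x - (3.00e-08)(0.386) = 0. x = 1.0760e-04. Percent = (1.0760e-04/0.386) × 100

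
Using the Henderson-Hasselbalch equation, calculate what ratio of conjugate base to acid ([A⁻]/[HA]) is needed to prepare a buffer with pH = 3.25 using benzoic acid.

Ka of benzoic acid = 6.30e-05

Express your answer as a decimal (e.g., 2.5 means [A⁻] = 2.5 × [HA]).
[A⁻]/[HA] = 0.112

pKa = −log(6.30e-05) = 4.2007. pH = pKa + log([A⁻]/[HA]). 3.25 = 4.2007 + log(ratio). log(ratio) = 3.25 − 4.2007 = -0.9507. ratio = 10^(-0.9507) = 0.112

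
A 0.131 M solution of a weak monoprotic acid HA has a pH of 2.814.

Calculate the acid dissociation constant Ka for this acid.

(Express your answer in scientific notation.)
K_a = 1.82e-05

[H⁺] = 10^(−pH) = 10^(−2.814) = 1.535e-03 M. For HA ⇌ H⁺ + A⁻, Ka = x²/(C − x) = (1.535e-03)²/(0.131 − 1.535e-03) = 1.82e-05.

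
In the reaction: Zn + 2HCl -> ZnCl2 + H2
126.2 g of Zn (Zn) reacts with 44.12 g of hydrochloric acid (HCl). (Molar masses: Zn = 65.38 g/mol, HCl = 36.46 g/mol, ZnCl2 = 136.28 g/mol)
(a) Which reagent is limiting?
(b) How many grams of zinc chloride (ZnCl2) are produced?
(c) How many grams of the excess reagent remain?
(a) HCl, (b) 82.46 g, (c) 86.64 g

Moles of Zn = 126.2 g ÷ 65.38 g/mol = 1.93025 mol
Moles of HCl = 44.12 g ÷ 36.46 g/mol = 1.21009 mol
Moles ÷ coefficient: Zn: 1.93025/1 = 1.93, HCl: 1.21009/2 = 0.605
(a) HCl has the smaller value, so HCl is the limiting reagent.
(b) Moles of ZnCl2 = 1.21009 mol HCl × (1/2) = 0.605047 mol; mass = 0.605047 mol × 136.28 g/mol = 82.46 g
(c) Zn consumed = 1.21009 × (1/2) = 0.605047 mol; remaining = 1.93025 − 0.605047 = 1.32521 mol; mass = 1.32521 mol × 65.38 g/mol = 86.64 g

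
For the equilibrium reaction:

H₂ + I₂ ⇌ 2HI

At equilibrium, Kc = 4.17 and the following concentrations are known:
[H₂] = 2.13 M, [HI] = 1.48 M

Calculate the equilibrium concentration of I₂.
[I₂] = 0.2466 M

Kc = ([HI]^2) / ([H₂] × [I₂]) = 4.17
[I₂]^1 = (product terms)/(Kc · other reactant terms) = 2.1904 / (4.17 · 2.13) = 0.24661
[I₂] = 0.2466 M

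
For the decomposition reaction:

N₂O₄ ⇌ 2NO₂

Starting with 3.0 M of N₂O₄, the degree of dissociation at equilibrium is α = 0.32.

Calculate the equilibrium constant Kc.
K_c = 1.8071

x = α·[A]₀ = 0.32 × 3.0 = 0.96 M dissociated.
At eq: [N₂O₄] = 3.0 − 0.96 = 2.04 M; [NO₂] = 2x = 1.92 M.
Kc = [NO₂]²/[N₂O₄] = (1.92)²/2.04 = 1.807.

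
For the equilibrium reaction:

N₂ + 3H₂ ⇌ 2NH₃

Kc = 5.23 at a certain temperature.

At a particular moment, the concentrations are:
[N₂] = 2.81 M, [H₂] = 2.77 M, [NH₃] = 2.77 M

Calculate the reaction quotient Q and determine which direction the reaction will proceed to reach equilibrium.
Q = 0.128, Q < K, reaction proceeds forward (toward products)

Q = ([NH₃]^2) / ([N₂] × [H₂]^3)
  = ((2.77)^2) / ((2.81)·(2.77)^3) = 7.6729/59.724 = 0.1285
Since Q = 0.1285 < Kc = 5.23, the reaction proceeds forward (toward products) to reach equilibrium.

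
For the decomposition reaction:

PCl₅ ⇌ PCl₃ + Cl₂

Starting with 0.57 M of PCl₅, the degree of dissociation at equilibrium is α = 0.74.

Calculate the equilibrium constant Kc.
K_c = 1.2005

x = α·[A]₀ = 0.74 × 0.57 = 0.4218 M dissociated.
At eq: [PCl₅] = 0.57 − 0.4218 = 0.1482 M; [PCl₃] = [Cl₂] = x = 0.4218 M.
Kc = [PCl₃][Cl₂]/[PCl₅] = (0.4218)²/0.1482 = 1.201.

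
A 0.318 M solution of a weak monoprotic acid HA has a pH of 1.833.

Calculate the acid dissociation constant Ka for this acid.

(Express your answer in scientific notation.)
K_a = 7.11e-04

[H⁺] = 10^(−pH) = 10^(−1.833) = 1.469e-02 M. For HA ⇌ H⁺ + A⁻, Ka = x²/(C − x) = (1.469e-02)²/(0.318 − 1.469e-02) = 7.11e-04.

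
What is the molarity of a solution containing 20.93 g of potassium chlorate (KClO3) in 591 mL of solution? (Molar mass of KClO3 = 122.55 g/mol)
Moles of KClO3 = 20.93 g ÷ 122.55 g/mol = 0.170787 mol
Volume = 591 mL = 0.591 L
Molarity = 0.170787 mol ÷ 0.591 L = 0.289 M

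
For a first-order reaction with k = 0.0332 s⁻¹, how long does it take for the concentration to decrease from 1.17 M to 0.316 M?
39.43 s

From ln[A] = ln[A]₀ - k·t: t = ln([A]₀/[A])/k = ln(1.17/0.316)/0.0332 = ln(3.7025)/0.0332 = 1.3090/0.0332 = 39.43 s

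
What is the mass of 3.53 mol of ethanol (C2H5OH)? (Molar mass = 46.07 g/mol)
Mass = 3.53 mol × 46.07 g/mol = 162.6 g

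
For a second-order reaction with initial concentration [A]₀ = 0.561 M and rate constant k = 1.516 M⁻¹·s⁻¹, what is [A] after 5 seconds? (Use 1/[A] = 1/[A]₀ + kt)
0.1068 M

1/[A] = 1/[A]₀ + k·t = 1/0.561 + (1.516)·(5) = 1.7825 + 7.5800 = 9.3625
[A] = 1/9.3625 = 0.1068 M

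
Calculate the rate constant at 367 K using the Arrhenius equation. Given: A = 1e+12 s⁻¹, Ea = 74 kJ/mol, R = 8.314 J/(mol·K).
2.93e+01 s⁻¹

k = A·exp(-Ea/(R·T)) = 1e+12·exp(-74000/(8.314·367)) = 1e+12·exp(-24.2525) = 1e+12·2.9329e-11 = 2.93e+01 s⁻¹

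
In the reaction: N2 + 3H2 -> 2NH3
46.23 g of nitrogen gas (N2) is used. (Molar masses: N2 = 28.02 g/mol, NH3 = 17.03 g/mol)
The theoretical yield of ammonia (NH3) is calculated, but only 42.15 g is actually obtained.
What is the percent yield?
Moles of N2 = 46.23 g ÷ 28.02 g/mol = 1.64989 mol
Mole ratio: 2 mol NH3 / 1 mol N2
Moles of NH3 = 1.64989 × (2/1) = 3.29979 mol
Theoretical yield = 3.29979 mol × 17.03 g/mol = 56.195 g
Actual yield = 42.15 g
Percent yield = (42.15 / 56.195) × 100% = 75.0%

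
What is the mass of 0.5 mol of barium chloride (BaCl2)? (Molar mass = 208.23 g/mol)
Mass = 0.5 mol × 208.23 g/mol = 104.1 g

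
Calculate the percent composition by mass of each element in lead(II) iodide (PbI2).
Pb: 44.95%, I: 55.05%

Molar mass of PbI2 = 461.0 g/mol
% Pb = (1 × 207.2) / 461.0 × 100% = 207.2 / 461.0 × 100% = 44.95%
% I = (2 × 126.9) / 461.0 × 100% = 253.8 / 461.0 × 100% = 55.05%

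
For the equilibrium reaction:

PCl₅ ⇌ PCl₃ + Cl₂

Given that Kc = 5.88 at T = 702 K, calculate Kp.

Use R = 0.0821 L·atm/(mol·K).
K_p = 338.8891

Δn = (moles gaseous products) − (moles gaseous reactants) = 1
T = 702 K; RT = 0.0821 × 702 = 57.6342
Kp = Kc·(RT)^Δn = 5.88 × (57.6342)^1 = 5.88 × 57.6342 = 338.8891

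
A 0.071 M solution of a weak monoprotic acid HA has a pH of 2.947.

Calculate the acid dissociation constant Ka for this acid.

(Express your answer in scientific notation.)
K_a = 1.83e-05

[H⁺] = 10^(−pH) = 10^(−2.947) = 1.130e-03 M. For HA ⇌ H⁺ + A⁻, Ka = x²/(C − x) = (1.130e-03)²/(0.071 − 1.130e-03) = 1.83e-05.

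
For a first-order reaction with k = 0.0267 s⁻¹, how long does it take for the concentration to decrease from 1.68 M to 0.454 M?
49.01 s

From ln[A] = ln[A]₀ - k·t: t = ln([A]₀/[A])/k = ln(1.68/0.454)/0.0267 = ln(3.7004)/0.0267 = 1.3085/0.0267 = 49.01 s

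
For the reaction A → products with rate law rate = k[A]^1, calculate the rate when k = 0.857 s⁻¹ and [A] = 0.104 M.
0.08913 M/s

rate = k·[A]^1 = 0.857·(0.104)^1 = 0.857·0.104 = 0.08913 M/s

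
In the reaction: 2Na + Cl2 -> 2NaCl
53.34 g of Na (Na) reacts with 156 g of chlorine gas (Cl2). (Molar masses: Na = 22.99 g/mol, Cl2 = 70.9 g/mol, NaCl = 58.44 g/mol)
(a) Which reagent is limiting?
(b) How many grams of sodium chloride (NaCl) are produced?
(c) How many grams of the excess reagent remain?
(a) Na, (b) 135.6 g, (c) 73.75 g

Moles of Na = 53.34 g ÷ 22.99 g/mol = 2.32014 mol
Moles of Cl2 = 156 g ÷ 70.9 g/mol = 2.20028 mol
Moles ÷ coefficient: Na: 2.32014/2 = 1.16, Cl2: 2.20028/1 = 2.2
(a) Na has the smaller value, so Na is the limiting reagent.
(b) Moles of NaCl = 2.32014 mol Na × (2/2) = 2.32014 mol; mass = 2.32014 mol × 58.44 g/mol = 135.6 g
(c) Cl2 consumed = 2.32014 × (1/2) = 1.16007 mol; remaining = 2.20028 − 1.16007 = 1.04021 mol; mass = 1.04021 mol × 70.9 g/mol = 73.75 g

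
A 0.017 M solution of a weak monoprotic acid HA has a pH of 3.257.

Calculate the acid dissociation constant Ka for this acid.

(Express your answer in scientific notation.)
K_a = 1.86e-05

[H⁺] = 10^(−pH) = 10^(−3.257) = 5.534e-04 M. For HA ⇌ H⁺ + A⁻, Ka = x²/(C − x) = (5.534e-04)²/(0.017 − 5.534e-04) = 1.86e-05.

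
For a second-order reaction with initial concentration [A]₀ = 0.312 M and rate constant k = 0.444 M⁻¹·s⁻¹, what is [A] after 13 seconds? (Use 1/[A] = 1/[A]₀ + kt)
0.1114 M

1/[A] = 1/[A]₀ + k·t = 1/0.312 + (0.444)·(13) = 3.2051 + 5.7720 = 8.9771
[A] = 1/8.9771 = 0.1114 M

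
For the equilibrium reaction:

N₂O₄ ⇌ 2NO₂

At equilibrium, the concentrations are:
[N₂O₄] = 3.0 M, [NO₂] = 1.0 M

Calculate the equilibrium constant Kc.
K_c = 0.3333

Kc = ([NO₂]^2) / ([N₂O₄])
   = ((1.0)^2) / ((3.0))
   = 1 / 3 = 0.3333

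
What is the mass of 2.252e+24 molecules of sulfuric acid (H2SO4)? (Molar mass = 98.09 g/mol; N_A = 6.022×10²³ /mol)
Moles = 2.252e+24 ÷ 6.022×10²³ = 3.73962 mol
Mass = 3.73962 mol × 98.09 g/mol = 366.8 g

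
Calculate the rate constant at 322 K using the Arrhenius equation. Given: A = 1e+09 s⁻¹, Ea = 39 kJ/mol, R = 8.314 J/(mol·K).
4.71e+02 s⁻¹

k = A·exp(-Ea/(R·T)) = 1e+09·exp(-39000/(8.314·322)) = 1e+09·exp(-14.5680) = 1e+09·4.7121e-07 = 4.71e+02 s⁻¹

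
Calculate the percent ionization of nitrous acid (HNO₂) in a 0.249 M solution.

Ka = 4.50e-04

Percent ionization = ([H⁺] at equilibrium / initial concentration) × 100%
Percent ionization = 4.16%

Let x = [H⁺]. Ka = x²/(C - x) ⇒ x² + (4.50e-04)x - (4.50e-04)(0.249) = 0. x = 1.0363e-02. Percent = (1.0363e-02/0.249) × 100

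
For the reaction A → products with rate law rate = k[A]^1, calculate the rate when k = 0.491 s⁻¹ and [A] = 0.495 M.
0.243 M/s

rate = k·[A]^1 = 0.491·(0.495)^1 = 0.491·0.495 = 0.243 M/s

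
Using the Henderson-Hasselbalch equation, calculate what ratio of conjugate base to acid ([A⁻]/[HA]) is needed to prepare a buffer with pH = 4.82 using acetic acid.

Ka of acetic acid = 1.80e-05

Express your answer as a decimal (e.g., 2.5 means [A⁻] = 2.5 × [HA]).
[A⁻]/[HA] = 1.189

pKa = −log(1.80e-05) = 4.7447. pH = pKa + log([A⁻]/[HA]). 4.82 = 4.7447 + log(ratio). log(ratio) = 4.82 − 4.7447 = 0.0753. ratio = 10^(0.0753) = 1.189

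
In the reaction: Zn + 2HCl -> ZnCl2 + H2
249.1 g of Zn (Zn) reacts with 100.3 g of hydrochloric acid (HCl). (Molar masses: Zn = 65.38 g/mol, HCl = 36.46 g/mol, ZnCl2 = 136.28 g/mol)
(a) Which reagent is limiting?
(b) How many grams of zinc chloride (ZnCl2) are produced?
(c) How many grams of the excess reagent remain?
(a) HCl, (b) 187.5 g, (c) 159.2 g

Moles of Zn = 249.1 g ÷ 65.38 g/mol = 3.81003 mol
Moles of HCl = 100.3 g ÷ 36.46 g/mol = 2.75096 mol
Moles ÷ coefficient: Zn: 3.81003/1 = 3.81, HCl: 2.75096/2 = 1.375
(a) HCl has the smaller value, so HCl is the limiting reagent.
(b) Moles of ZnCl2 = 2.75096 mol HCl × (1/2) = 1.37548 mol; mass = 1.37548 mol × 136.28 g/mol = 187.5 g
(c) Zn consumed = 2.75096 × (1/2) = 1.37548 mol; remaining = 3.81003 − 1.37548 = 2.43455 mol; mass = 2.43455 mol × 65.38 g/mol = 159.2 g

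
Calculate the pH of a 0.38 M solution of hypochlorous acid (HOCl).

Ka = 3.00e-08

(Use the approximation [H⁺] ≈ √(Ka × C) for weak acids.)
pH = 3.97

[H⁺] = √(Ka × C) = √(3.00e-08 × 0.38) = 1.0677e-04. pH = -log(1.0677e-04)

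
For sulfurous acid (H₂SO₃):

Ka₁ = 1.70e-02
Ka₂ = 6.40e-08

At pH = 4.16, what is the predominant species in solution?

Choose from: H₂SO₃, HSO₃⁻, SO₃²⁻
HSO₃⁻

pKa1 = 1.77, pKa2 = 7.19. Each pKa is the crossover between adjacent species; pH = 4.16 lies in the region where HSO₃⁻ predominates.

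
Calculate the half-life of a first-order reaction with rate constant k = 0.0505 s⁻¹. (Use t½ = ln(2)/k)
13.73 s

t½ = ln(2)/k = 0.6931/0.0505 = 13.73 s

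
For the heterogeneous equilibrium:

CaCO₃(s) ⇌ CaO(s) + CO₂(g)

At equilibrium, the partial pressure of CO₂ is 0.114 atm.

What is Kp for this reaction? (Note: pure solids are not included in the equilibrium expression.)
K_p = 0.114

Solids (CaCO₃, CaO) have activity 1 and are excluded.
Kp = P(CO₂) = 0.114.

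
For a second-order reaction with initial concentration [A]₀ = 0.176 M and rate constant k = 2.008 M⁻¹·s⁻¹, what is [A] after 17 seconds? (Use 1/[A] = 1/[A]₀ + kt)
0.0251 M

1/[A] = 1/[A]₀ + k·t = 1/0.176 + (2.008)·(17) = 5.6818 + 34.1360 = 39.8178
[A] = 1/39.8178 = 0.0251 M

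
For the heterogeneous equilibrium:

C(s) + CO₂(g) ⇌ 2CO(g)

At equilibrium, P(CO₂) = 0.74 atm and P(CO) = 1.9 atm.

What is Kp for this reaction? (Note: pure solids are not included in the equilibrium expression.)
K_p = 4.878

Solid C is excluded.
Kp = P(CO)²/P(CO₂) = (1.9)²/0.74 = 3.61/0.74 = 4.878.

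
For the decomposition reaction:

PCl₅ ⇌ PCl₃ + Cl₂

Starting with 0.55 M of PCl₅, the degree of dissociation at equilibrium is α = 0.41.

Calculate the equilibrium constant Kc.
K_c = 0.1567

x = α·[A]₀ = 0.41 × 0.55 = 0.2255 M dissociated.
At eq: [PCl₅] = 0.55 − 0.2255 = 0.3245 M; [PCl₃] = [Cl₂] = x = 0.2255 M.
Kc = [PCl₃][Cl₂]/[PCl₅] = (0.2255)²/0.3245 = 0.1567.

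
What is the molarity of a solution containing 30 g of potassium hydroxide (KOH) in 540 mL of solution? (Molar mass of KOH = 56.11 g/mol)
Moles of KOH = 30 g ÷ 56.11 g/mol = 0.534664 mol
Volume = 540 mL = 0.54 L
Molarity = 0.534664 mol ÷ 0.54 L = 0.9901 M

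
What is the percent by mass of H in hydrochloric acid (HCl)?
Mass of H in formula = 1.008 × 1 = 1.008 g/mol
Molar mass = 36.46 g/mol
% H = (1.008/36.46) × 100% = 2.76%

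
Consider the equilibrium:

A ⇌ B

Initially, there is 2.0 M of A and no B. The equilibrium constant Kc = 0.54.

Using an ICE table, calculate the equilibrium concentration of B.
[B] = 0.701 M

ICE: [A] = 2.0 − x, [B] = x.
Kc = x/(2.0 − x) = 0.54 ⇒ x = 0.54·2.0/(1 + 0.54) = 1.08/1.54 = 0.7013.
[B] = x = 0.701 M.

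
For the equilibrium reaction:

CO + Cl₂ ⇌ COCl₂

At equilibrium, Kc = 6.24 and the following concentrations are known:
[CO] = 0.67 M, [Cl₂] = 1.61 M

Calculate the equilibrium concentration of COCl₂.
[COCl₂] = 6.7311 M

Kc = ([COCl₂]) / ([CO] × [Cl₂]) = 6.24
[COCl₂]^1 = Kc · (reactant terms)/(other product terms) = 6.24 · 1.0787 / 1 = 6.7311
[COCl₂] = 6.7311 M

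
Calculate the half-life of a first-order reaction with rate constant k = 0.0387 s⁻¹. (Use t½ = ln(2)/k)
17.91 s

t½ = ln(2)/k = 0.6931/0.0387 = 17.91 s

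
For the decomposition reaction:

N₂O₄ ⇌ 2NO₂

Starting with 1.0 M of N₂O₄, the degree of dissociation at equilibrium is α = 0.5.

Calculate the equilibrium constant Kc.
K_c = 2.0000

x = α·[A]₀ = 0.5 × 1.0 = 0.5 M dissociated.
At eq: [N₂O₄] = 1.0 − 0.5 = 0.5 M; [NO₂] = 2x = 1 M.
Kc = [NO₂]²/[N₂O₄] = (1)²/0.5 = 2.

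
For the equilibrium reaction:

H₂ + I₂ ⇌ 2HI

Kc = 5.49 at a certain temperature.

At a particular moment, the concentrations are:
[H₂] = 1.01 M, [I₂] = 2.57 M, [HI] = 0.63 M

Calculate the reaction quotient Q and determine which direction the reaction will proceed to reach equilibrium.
Q = 0.153, Q < K, reaction proceeds forward (toward products)

Q = ([HI]^2) / ([H₂] × [I₂])
  = ((0.63)^2) / ((1.01)·(2.57)) = 0.3969/2.5957 = 0.1529
Since Q = 0.1529 < Kc = 5.49, the reaction proceeds forward (toward products) to reach equilibrium.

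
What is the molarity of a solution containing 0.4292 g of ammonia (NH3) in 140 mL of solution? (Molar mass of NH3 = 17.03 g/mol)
Moles of NH3 = 0.4292 g ÷ 17.03 g/mol = 0.0252026 mol
Volume = 140 mL = 0.14 L
Molarity = 0.0252026 mol ÷ 0.14 L = 0.18 M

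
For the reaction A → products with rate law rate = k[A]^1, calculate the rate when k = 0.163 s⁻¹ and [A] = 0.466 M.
0.07596 M/s

rate = k·[A]^1 = 0.163·(0.466)^1 = 0.163·0.466 = 0.07596 M/s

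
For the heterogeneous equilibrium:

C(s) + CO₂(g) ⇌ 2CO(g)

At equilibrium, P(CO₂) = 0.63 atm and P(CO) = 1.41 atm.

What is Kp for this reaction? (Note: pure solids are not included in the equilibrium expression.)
K_p = 3.156

Solid C is excluded.
Kp = P(CO)²/P(CO₂) = (1.41)²/0.63 = 1.988/0.63 = 3.156.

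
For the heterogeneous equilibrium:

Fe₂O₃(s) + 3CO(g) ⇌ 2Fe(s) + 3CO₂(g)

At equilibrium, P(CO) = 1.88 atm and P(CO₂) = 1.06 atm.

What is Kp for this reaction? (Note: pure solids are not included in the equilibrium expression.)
K_p = 0.179

Solids (Fe₂O₃, Fe) are excluded.
Kp = P(CO₂)³/P(CO)³ = (1.06)³/(1.88)³ = 1.191/6.645 = 0.179.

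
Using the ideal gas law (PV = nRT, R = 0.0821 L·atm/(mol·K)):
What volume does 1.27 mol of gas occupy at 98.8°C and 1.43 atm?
T = 98.8°C + 273.15 = 371.95 K
V = nRT/P = (1.27 × 0.0821 × 371.95) / 1.43
V = 27.12 L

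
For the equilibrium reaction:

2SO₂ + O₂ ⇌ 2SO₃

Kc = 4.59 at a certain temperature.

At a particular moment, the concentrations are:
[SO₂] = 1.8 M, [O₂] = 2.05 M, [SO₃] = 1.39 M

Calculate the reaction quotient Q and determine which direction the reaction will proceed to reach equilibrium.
Q = 0.291, Q < K, reaction proceeds forward (toward products)

Q = ([SO₃]^2) / ([SO₂]^2 × [O₂])
  = ((1.39)^2) / ((1.8)^2·(2.05)) = 1.9321/6.642 = 0.2909
Since Q = 0.2909 < Kc = 4.59, the reaction proceeds forward (toward products) to reach equilibrium.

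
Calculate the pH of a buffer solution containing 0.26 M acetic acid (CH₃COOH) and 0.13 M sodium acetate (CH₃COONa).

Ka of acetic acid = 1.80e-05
pH = 4.44

pKa = -log(1.80e-05) = 4.74. pH = pKa + log([A⁻]/[HA]) = 4.74 + log(0.13/0.26)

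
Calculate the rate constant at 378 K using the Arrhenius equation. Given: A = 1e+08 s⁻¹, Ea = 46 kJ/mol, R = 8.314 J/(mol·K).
4.40e+01 s⁻¹

k = A·exp(-Ea/(R·T)) = 1e+08·exp(-46000/(8.314·378)) = 1e+08·exp(-14.6371) = 1e+08·4.3972e-07 = 4.40e+01 s⁻¹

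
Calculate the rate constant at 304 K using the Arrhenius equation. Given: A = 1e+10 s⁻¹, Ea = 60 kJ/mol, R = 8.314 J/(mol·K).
4.90e-01 s⁻¹

k = A·exp(-Ea/(R·T)) = 1e+10·exp(-60000/(8.314·304)) = 1e+10·exp(-23.7393) = 1e+10·4.8996e-11 = 4.90e-01 s⁻¹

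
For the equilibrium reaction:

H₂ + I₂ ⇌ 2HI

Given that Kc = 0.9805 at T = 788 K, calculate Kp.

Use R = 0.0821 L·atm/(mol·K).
K_p = 0.9805

Δn = (moles gaseous products) − (moles gaseous reactants) = 0
T = 788 K; RT = 0.0821 × 788 = 64.6948
Kp = Kc·(RT)^Δn = 0.9805 × (64.6948)^0 = 0.9805 × 1 = 0.9805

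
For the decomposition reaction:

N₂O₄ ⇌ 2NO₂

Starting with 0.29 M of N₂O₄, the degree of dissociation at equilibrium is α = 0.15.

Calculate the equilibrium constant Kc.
K_c = 0.0307

x = α·[A]₀ = 0.15 × 0.29 = 0.0435 M dissociated.
At eq: [N₂O₄] = 0.29 − 0.0435 = 0.2465 M; [NO₂] = 2x = 0.087 M.
Kc = [NO₂]²/[N₂O₄] = (0.087)²/0.2465 = 0.03071.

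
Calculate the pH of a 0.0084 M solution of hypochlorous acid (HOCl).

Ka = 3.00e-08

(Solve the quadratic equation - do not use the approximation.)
pH = 4.80

x² + Ka×x - Ka×C = 0. Using quadratic formula: [H⁺] = 1.5860e-05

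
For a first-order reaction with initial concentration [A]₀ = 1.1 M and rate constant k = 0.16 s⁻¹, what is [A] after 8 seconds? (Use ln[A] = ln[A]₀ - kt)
0.3058 M

ln[A] = ln[A]₀ - k·t = ln(1.1) - (0.16)·(8) = 0.0953 - 1.2800 = -1.1847
[A] = e^(-1.1847) = 0.3058 M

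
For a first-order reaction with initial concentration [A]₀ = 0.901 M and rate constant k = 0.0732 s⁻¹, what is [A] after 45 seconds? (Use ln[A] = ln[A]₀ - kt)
0.0334 M

ln[A] = ln[A]₀ - k·t = ln(0.901) - (0.0732)·(45) = -0.1043 - 3.2940 = -3.3983
[A] = e^(-3.3983) = 0.0334 M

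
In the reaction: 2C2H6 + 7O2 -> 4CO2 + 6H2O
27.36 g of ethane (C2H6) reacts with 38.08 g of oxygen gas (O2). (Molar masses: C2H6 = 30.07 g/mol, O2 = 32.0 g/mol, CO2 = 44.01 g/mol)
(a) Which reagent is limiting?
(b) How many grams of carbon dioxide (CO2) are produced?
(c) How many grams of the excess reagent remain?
(a) O2, (b) 29.93 g, (c) 17.14 g

Moles of C2H6 = 27.36 g ÷ 30.07 g/mol = 0.909877 mol
Moles of O2 = 38.08 g ÷ 32.0 g/mol = 1.19 mol
Moles ÷ coefficient: C2H6: 0.909877/2 = 0.4549, O2: 1.19/7 = 0.17
(a) O2 has the smaller value, so O2 is the limiting reagent.
(b) Moles of CO2 = 1.19 mol O2 × (4/7) = 0.68 mol; mass = 0.68 mol × 44.01 g/mol = 29.93 g
(c) C2H6 consumed = 1.19 × (2/7) = 0.34 mol; remaining = 0.909877 − 0.34 = 0.569877 mol; mass = 0.569877 mol × 30.07 g/mol = 17.14 g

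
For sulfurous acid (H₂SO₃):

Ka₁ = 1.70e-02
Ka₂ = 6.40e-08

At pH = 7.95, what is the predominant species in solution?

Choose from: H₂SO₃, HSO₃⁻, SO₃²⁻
SO₃²⁻

pKa1 = 1.77, pKa2 = 7.19. Each pKa is the crossover between adjacent species; pH = 7.95 lies in the region where SO₃²⁻ predominates.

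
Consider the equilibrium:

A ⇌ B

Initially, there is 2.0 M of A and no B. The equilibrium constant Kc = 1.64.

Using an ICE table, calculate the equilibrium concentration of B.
[B] = 1.242 M

ICE: [A] = 2.0 − x, [B] = x.
Kc = x/(2.0 − x) = 1.64 ⇒ x = 1.64·2.0/(1 + 1.64) = 3.28/2.64 = 1.242.
[B] = x = 1.242 M.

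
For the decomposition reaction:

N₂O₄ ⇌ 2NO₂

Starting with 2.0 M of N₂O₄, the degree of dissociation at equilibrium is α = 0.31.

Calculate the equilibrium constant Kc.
K_c = 1.1142

x = α·[A]₀ = 0.31 × 2.0 = 0.62 M dissociated.
At eq: [N₂O₄] = 2.0 − 0.62 = 1.38 M; [NO₂] = 2x = 1.24 M.
Kc = [NO₂]²/[N₂O₄] = (1.24)²/1.38 = 1.114.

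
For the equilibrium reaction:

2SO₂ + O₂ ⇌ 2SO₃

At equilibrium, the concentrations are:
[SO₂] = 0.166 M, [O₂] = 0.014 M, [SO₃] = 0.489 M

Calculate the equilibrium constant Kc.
K_c = 6.20e+02

Kc = ([SO₃]^2) / ([SO₂]^2 × [O₂])
   = ((0.489)^2) / ((0.166)^2·(0.014))
   = 0.23912 / 0.00038578 = 6.20e+02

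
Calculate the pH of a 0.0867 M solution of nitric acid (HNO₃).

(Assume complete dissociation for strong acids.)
pH = 1.06

[H⁺] = 0.0867 M for strong acid. pH = -log[H⁺] = -log(0.0867)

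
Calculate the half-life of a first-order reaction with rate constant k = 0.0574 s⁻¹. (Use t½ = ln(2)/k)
12.08 s

t½ = ln(2)/k = 0.6931/0.0574 = 12.08 s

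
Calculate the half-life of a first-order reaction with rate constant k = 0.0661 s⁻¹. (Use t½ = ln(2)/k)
10.49 s

t½ = ln(2)/k = 0.6931/0.0661 = 10.49 s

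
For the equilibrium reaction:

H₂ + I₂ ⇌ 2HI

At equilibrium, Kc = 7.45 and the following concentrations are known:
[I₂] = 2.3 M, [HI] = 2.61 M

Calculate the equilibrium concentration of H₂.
[H₂] = 0.3976 M

Kc = ([HI]^2) / ([H₂] × [I₂]) = 7.45
[H₂]^1 = (product terms)/(Kc · other reactant terms) = 6.8121 / (7.45 · 2.3) = 0.39755
[H₂] = 0.3976 M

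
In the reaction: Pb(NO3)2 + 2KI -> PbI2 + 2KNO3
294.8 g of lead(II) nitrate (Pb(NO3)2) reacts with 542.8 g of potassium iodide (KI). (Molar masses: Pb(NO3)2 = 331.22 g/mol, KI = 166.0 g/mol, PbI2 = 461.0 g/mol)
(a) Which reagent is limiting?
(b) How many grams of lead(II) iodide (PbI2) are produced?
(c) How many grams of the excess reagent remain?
(a) Pb(NO3)2, (b) 410.3 g, (c) 247.3 g

Moles of Pb(NO3)2 = 294.8 g ÷ 331.22 g/mol = 0.890043 mol
Moles of KI = 542.8 g ÷ 166.0 g/mol = 3.26988 mol
Moles ÷ coefficient: Pb(NO3)2: 0.890043/1 = 0.89, KI: 3.26988/2 = 1.635
(a) Pb(NO3)2 has the smaller value, so Pb(NO3)2 is the limiting reagent.
(b) Moles of PbI2 = 0.890043 mol Pb(NO3)2 × (1/1) = 0.890043 mol; mass = 0.890043 mol × 461.0 g/mol = 410.3 g
(c) KI consumed = 0.890043 × (2/1) = 1.78009 mol; remaining = 3.26988 − 1.78009 = 1.48979 mol; mass = 1.48979 mol × 166.0 g/mol = 247.3 g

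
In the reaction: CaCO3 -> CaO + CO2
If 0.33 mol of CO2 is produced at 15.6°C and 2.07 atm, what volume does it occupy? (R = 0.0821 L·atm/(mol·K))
T = 15.6°C + 273.15 = 288.75 K
V = nRT/P = (0.33 × 0.0821 × 288.75) / 2.07
V = 3.78 L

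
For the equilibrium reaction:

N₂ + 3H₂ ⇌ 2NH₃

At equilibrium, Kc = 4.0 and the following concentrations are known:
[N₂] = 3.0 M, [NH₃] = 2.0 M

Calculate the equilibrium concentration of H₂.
[H₂] = 0.6934 M

Kc = ([NH₃]^2) / ([N₂] × [H₂]^3) = 4.0
[H₂]^3 = (product terms)/(Kc · other reactant terms) = 4 / (4.0 · 3) = 0.33333
[H₂] = (0.33333)^(1/3) = 0.6934 M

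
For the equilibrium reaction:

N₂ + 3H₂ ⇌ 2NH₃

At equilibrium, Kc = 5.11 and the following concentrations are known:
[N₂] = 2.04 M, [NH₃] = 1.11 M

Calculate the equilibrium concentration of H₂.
[H₂] = 0.4908 M

Kc = ([NH₃]^2) / ([N₂] × [H₂]^3) = 5.11
[H₂]^3 = (product terms)/(Kc · other reactant terms) = 1.2321 / (5.11 · 2.04) = 0.11819
[H₂] = (0.11819)^(1/3) = 0.4908 M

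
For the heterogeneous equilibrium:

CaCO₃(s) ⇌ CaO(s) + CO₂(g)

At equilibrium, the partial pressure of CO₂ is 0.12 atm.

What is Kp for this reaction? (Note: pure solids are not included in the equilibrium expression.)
K_p = 0.12

Solids (CaCO₃, CaO) have activity 1 and are excluded.
Kp = P(CO₂) = 0.12.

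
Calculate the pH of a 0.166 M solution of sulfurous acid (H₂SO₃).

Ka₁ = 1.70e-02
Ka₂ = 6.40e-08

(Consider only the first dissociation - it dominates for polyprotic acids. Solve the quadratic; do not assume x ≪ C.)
pH = 1.34

x² + Ka₁·x − Ka₁·C = 0 with Ka₁ = 1.70e-02, C = 0.166.
x = (−Ka₁ + √(Ka₁² + 4·Ka₁·C))/2 = 4.5298e-02 M, so pH = 1.34.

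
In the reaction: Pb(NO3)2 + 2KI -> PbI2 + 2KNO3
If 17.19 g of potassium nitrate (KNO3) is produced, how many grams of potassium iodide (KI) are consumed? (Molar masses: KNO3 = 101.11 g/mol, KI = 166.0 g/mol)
Moles of KNO3 = 17.19 g ÷ 101.11 g/mol = 0.170013 mol
Mole ratio: 2 mol KI / 2 mol KNO3
Moles of KI = 0.170013 × (2/2) = 0.170013 mol
Mass of KI = 0.170013 mol × 166.0 g/mol = 28.22 g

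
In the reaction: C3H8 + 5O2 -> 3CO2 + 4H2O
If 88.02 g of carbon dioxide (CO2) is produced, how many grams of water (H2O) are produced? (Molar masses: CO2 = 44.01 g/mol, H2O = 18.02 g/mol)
Moles of CO2 = 88.02 g ÷ 44.01 g/mol = 2 mol
Mole ratio: 4 mol H2O / 3 mol CO2
Moles of H2O = 2 × (4/3) = 2.66667 mol
Mass of H2O = 2.66667 mol × 18.02 g/mol = 48.05 g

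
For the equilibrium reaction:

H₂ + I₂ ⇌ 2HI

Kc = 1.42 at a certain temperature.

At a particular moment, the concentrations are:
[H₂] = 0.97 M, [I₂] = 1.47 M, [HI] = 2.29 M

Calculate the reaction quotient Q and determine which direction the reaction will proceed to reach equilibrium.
Q = 3.678, Q > K, reaction proceeds reverse (toward reactants)

Q = ([HI]^2) / ([H₂] × [I₂])
  = ((2.29)^2) / ((0.97)·(1.47)) = 5.2441/1.4259 = 3.678
Since Q = 3.678 > Kc = 1.42, the reaction proceeds reverse (toward reactants) to reach equilibrium.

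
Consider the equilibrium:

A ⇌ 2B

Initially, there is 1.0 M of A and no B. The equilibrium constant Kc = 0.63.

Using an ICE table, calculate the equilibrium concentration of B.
[B] = 0.652 M

ICE: [A] = 1.0 − x, [B] = 2x.
Kc = (2x)²/(1.0 − x) = 0.63 ⇒ 4x² + 0.63x − 0.63 = 0.
x = (−0.63 + √(0.63² + 4·4·0.63))/(2·4) = (−0.63 + √10.477)/8 = 0.32585.
[B] = 2x = 0.652 M.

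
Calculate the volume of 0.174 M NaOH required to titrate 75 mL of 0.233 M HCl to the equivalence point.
V_{base} = 100.4 mL

At equivalence: moles acid = moles base.
moles HCl = 0.233 M × 0.075 L = 0.017475 mol
V_NaOH = 0.017475 mol ÷ 0.174 M = 0.1004 L = 100.4 mL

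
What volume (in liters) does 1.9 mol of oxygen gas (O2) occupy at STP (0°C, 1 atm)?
At STP, 1 mol of gas occupies 22.4 L
Volume = 1.9 mol × 22.4 L/mol = 42.56 L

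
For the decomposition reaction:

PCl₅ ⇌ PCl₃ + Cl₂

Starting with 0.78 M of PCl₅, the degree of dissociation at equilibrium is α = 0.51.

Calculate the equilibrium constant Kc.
K_c = 0.4140

x = α·[A]₀ = 0.51 × 0.78 = 0.3978 M dissociated.
At eq: [PCl₅] = 0.78 − 0.3978 = 0.3822 M; [PCl₃] = [Cl₂] = x = 0.3978 M.
Kc = [PCl₃][Cl₂]/[PCl₅] = (0.3978)²/0.3822 = 0.414.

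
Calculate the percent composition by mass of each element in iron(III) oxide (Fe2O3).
Fe: 69.94%, O: 30.06%

Molar mass of Fe2O3 = 159.7 g/mol
% Fe = (2 × 55.85) / 159.7 × 100% = 111.7 / 159.7 × 100% = 69.94%
% O = (3 × 16.0) / 159.7 × 100% = 48 / 159.7 × 100% = 30.06%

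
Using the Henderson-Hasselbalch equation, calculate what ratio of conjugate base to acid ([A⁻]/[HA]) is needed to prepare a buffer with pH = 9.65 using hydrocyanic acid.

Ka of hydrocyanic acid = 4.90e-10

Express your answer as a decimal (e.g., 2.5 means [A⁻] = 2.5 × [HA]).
[A⁻]/[HA] = 2.189

pKa = −log(4.90e-10) = 9.3098. pH = pKa + log([A⁻]/[HA]). 9.65 = 9.3098 + log(ratio). log(ratio) = 9.65 − 9.3098 = 0.3402. ratio = 10^(0.3402) = 2.189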